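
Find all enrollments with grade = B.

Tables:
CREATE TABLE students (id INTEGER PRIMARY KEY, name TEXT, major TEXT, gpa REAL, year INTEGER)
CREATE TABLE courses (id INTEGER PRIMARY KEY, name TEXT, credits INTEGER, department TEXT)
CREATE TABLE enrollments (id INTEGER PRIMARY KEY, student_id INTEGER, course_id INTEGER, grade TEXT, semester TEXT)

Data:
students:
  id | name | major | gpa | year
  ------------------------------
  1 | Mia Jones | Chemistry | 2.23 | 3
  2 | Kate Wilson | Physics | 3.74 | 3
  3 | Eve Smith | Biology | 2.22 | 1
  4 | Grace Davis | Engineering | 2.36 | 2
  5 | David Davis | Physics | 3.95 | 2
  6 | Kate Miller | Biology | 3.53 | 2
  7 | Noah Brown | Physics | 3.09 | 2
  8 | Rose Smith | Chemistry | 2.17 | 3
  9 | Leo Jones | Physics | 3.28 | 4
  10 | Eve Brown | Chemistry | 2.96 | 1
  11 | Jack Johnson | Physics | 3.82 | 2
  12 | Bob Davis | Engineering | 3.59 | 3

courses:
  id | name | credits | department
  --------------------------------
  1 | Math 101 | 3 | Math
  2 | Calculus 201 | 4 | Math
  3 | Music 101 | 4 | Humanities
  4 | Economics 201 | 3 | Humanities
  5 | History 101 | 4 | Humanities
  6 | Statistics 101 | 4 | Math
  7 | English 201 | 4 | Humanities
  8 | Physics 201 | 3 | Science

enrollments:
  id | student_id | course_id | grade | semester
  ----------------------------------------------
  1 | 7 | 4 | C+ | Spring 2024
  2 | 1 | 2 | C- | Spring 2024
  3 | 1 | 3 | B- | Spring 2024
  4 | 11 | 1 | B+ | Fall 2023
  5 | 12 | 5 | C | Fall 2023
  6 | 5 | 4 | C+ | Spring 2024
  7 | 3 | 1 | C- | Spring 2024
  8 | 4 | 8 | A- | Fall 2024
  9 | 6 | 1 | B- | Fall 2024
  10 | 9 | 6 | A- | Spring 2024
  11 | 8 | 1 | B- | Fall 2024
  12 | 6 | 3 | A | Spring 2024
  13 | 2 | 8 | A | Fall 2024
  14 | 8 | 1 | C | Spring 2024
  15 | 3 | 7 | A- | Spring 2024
SELECT id, grade FROM enrollments WHERE grade = 'B'

Execution result:
(no rows)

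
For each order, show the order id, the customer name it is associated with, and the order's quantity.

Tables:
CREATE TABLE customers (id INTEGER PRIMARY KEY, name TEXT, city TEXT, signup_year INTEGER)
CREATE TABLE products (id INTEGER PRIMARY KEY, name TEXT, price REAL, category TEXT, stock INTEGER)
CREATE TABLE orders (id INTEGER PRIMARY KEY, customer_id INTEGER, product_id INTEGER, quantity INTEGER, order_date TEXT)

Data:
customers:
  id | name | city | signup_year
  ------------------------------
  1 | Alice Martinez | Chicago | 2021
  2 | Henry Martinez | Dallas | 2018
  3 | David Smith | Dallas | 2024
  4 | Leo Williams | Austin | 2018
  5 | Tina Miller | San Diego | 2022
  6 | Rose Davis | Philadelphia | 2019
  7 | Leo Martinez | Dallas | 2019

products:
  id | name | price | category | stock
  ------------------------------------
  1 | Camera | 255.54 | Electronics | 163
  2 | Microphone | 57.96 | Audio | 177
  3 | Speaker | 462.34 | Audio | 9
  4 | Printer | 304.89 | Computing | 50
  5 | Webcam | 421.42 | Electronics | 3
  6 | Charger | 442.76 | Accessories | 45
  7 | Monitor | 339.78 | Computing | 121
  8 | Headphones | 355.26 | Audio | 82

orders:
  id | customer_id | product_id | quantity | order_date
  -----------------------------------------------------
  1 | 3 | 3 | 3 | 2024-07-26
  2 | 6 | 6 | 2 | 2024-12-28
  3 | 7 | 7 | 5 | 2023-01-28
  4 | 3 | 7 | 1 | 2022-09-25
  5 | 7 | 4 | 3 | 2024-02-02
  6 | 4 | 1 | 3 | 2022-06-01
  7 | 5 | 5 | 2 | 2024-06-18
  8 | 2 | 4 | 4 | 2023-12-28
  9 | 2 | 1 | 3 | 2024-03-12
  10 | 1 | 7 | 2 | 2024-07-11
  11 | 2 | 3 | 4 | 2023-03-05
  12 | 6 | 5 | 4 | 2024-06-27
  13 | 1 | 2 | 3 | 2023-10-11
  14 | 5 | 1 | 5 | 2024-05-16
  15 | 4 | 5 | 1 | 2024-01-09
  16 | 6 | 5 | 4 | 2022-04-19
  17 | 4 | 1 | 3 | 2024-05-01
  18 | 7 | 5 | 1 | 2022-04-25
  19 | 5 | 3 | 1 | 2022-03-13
SELECT c.id, p.name AS customer, c.quantity FROM orders c JOIN customers p ON c.customer_id = p.id

Execution result:
id | customer | quantity
1 | David Smith | 3
2 | Rose Davis | 2
3 | Leo Martinez | 5
4 | David Smith | 1
5 | Leo Martinez | 3
6 | Leo Williams | 3
7 | Tina Miller | 2
8 | Henry Martinez | 4
9 | Henry Martinez | 3
10 | Alice Martinez | 2
11 | Henry Martinez | 4
12 | Rose Davis | 4
13 | Alice Martinez | 3
14 | Tina Miller | 5
15 | Leo Williams | 1
16 | Rose Davis | 4
17 | Leo Williams | 3
18 | Leo Martinez | 1
19 | Tina Miller | 1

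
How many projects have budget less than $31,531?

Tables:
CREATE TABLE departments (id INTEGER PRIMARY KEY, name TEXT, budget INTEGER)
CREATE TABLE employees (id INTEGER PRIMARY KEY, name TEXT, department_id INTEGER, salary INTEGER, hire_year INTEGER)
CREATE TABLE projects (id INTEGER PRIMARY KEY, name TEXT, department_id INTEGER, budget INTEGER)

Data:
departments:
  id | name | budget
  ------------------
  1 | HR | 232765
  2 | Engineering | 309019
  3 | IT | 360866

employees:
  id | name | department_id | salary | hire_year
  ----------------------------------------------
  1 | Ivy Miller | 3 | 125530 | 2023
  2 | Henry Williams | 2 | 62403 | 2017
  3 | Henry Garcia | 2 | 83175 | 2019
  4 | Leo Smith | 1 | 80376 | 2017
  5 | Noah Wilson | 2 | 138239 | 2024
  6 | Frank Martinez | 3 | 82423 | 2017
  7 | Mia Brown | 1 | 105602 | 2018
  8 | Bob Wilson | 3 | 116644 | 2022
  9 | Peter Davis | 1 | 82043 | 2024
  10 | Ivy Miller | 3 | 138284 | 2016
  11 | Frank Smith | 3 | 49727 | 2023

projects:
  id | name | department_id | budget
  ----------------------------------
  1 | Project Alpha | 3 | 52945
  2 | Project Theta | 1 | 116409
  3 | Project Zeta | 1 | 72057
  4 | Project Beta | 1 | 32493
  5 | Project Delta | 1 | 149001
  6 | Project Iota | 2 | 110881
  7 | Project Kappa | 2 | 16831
SELECT COUNT(*) FROM projects WHERE budget < 31531

Execution result:
1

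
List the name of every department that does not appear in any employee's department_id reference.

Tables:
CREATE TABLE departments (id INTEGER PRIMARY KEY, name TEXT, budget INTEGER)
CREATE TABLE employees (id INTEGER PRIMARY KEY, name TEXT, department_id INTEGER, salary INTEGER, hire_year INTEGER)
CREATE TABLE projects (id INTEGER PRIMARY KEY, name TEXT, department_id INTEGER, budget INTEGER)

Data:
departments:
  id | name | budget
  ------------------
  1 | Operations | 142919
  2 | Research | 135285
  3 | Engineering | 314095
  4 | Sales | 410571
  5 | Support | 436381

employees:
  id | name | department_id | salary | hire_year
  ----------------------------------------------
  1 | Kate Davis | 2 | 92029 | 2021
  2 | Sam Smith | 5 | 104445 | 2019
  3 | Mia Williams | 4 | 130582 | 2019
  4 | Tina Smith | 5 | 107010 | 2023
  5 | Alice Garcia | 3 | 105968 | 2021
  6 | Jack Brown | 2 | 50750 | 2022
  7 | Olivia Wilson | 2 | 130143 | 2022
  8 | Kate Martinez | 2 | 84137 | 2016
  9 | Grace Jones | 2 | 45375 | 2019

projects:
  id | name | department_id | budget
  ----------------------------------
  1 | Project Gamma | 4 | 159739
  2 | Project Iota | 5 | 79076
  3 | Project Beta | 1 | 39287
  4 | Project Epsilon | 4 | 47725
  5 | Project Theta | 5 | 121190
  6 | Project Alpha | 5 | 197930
SELECT p.name FROM departments p LEFT JOIN employees c ON c.department_id = p.id WHERE c.id IS NULL

Execution result:
Operations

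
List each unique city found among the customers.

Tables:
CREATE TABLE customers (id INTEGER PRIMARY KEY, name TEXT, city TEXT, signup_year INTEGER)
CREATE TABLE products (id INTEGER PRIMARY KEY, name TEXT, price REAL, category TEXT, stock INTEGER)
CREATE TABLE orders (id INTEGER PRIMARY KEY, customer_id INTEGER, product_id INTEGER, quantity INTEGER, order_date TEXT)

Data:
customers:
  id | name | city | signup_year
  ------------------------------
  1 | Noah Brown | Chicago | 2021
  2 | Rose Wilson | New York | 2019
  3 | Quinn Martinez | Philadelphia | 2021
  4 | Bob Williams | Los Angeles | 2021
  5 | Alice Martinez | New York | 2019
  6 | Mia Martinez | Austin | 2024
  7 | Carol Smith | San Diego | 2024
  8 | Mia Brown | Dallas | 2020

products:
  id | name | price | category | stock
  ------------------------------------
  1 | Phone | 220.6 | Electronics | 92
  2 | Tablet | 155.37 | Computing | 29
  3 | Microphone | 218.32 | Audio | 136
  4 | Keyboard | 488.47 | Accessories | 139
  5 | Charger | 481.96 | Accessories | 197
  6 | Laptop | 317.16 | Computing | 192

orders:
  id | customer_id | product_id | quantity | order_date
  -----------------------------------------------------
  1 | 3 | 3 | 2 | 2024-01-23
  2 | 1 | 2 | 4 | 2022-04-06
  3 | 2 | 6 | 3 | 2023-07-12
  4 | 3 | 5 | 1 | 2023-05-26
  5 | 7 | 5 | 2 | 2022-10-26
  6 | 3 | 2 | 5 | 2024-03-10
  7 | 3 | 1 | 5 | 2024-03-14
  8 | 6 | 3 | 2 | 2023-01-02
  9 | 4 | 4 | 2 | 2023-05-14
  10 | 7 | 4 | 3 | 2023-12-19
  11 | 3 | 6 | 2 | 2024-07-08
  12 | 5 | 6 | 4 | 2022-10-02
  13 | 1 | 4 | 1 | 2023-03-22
SELECT DISTINCT city FROM customers

Execution result:
city
Chicago
New York
Philadelphia
Los Angeles
Austin
San Diego
Dallas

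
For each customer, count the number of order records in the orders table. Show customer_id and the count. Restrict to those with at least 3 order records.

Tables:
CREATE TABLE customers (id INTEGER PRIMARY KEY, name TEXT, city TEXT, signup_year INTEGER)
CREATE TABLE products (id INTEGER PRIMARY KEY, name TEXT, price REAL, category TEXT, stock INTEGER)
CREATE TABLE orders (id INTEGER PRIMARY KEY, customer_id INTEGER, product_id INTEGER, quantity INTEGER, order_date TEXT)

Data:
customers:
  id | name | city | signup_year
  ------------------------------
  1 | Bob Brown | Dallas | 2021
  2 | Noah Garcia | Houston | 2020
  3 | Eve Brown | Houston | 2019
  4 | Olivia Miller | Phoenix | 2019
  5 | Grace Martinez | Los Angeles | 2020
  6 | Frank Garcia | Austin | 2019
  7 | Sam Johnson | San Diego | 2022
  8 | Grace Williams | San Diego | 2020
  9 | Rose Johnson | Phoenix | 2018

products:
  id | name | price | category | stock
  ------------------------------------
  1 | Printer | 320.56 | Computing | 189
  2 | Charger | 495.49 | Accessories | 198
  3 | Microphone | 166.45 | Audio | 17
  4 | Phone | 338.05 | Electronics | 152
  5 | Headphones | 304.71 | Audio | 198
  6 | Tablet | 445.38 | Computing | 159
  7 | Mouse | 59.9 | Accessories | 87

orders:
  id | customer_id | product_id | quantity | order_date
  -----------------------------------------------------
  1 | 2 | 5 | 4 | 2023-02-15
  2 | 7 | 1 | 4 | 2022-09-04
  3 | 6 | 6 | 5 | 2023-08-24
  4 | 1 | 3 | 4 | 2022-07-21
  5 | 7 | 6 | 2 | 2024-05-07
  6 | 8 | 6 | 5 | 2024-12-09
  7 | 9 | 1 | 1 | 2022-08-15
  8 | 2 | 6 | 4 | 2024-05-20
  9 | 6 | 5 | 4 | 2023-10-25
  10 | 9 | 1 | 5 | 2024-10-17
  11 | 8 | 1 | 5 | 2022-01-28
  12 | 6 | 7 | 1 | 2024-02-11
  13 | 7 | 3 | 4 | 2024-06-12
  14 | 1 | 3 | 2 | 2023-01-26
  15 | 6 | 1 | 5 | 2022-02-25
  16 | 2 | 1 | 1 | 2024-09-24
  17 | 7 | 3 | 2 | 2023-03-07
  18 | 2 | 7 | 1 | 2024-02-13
SELECT customer_id, COUNT(*) AS order_count FROM orders GROUP BY customer_id HAVING COUNT(*) >= 3

Execution result:
customer_id | order_count
2 | 4
6 | 4
7 | 4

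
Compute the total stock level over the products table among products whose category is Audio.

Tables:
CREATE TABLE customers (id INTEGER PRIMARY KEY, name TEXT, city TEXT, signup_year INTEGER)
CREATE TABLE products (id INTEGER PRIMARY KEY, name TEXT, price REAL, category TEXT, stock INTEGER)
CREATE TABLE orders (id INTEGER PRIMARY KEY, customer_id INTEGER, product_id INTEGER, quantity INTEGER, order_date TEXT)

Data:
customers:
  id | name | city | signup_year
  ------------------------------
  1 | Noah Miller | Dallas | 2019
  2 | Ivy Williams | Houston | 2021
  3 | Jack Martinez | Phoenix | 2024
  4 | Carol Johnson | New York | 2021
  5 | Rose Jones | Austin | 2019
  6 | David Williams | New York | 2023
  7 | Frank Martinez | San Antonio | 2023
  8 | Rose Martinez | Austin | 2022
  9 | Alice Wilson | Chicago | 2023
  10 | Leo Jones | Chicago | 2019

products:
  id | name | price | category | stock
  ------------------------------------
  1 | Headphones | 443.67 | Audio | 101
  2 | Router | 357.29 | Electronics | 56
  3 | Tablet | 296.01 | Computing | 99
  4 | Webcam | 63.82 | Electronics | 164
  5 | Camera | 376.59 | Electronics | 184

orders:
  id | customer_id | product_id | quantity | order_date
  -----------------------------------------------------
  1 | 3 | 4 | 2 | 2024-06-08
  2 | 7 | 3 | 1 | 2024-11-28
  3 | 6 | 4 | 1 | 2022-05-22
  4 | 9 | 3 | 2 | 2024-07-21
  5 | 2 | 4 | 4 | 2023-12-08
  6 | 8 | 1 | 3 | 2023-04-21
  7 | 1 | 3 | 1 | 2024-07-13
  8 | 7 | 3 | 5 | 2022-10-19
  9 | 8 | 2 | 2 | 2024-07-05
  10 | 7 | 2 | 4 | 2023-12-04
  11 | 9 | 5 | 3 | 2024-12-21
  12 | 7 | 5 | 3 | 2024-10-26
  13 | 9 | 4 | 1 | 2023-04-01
SELECT SUM(stock) FROM products WHERE category = 'Audio'

Execution result:
101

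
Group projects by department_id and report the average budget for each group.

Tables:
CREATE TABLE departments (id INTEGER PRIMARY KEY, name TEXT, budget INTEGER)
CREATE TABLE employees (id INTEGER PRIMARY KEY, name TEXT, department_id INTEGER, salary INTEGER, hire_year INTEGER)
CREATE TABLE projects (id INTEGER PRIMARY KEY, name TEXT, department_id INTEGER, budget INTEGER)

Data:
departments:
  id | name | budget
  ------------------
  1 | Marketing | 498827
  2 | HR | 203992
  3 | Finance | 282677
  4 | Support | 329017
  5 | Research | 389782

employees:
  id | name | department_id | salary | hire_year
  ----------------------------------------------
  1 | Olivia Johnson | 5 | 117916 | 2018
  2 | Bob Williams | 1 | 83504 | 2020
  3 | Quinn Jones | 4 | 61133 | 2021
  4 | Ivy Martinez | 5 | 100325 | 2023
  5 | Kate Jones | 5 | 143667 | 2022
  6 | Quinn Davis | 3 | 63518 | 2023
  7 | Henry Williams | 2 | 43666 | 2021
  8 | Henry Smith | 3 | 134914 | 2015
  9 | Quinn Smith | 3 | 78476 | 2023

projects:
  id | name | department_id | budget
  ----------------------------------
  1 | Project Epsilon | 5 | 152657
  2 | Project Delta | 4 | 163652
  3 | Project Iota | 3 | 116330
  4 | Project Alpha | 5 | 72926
SELECT department_id, AVG(budget) AS avg_budget FROM projects GROUP BY department_id

Execution result:
department_id | avg_budget
3 | 116330.00
4 | 163652.00
5 | 112791.50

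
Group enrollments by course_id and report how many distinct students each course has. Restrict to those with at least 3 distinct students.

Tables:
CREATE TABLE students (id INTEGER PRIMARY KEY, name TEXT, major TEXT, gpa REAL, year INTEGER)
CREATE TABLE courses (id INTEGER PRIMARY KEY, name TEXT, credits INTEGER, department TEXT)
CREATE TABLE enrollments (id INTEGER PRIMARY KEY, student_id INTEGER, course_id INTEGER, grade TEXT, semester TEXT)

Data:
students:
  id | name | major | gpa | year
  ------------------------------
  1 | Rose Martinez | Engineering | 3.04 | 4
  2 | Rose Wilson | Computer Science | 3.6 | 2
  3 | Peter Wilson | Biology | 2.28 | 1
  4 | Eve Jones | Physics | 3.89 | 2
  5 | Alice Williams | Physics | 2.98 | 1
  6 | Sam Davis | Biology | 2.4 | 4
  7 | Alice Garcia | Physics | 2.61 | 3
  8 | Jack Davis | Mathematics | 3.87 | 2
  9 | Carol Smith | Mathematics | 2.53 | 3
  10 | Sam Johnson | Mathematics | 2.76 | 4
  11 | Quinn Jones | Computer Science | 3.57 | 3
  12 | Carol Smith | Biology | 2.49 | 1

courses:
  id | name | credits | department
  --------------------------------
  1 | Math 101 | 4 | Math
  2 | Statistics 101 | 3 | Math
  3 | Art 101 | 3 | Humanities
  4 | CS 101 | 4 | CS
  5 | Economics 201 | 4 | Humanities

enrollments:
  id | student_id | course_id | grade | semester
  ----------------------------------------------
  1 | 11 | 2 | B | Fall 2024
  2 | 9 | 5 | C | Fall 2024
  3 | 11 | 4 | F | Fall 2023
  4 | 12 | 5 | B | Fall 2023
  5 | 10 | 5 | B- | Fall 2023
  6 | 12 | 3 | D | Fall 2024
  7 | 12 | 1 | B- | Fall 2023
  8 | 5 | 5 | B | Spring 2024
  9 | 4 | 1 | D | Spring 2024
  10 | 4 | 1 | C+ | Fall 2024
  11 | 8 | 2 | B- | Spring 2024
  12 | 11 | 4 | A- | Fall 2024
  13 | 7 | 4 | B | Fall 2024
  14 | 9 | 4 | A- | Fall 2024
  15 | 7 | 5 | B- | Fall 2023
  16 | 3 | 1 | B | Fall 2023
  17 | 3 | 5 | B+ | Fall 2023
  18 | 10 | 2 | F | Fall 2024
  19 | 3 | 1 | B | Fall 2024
SELECT course_id, COUNT(DISTINCT student_id) AS distinct_student_count FROM enrollments GROUP BY course_id HAVING COUNT(DISTINCT student_id) >= 3

Execution result:
course_id | distinct_student_count
1 | 3
2 | 3
4 | 3
5 | 6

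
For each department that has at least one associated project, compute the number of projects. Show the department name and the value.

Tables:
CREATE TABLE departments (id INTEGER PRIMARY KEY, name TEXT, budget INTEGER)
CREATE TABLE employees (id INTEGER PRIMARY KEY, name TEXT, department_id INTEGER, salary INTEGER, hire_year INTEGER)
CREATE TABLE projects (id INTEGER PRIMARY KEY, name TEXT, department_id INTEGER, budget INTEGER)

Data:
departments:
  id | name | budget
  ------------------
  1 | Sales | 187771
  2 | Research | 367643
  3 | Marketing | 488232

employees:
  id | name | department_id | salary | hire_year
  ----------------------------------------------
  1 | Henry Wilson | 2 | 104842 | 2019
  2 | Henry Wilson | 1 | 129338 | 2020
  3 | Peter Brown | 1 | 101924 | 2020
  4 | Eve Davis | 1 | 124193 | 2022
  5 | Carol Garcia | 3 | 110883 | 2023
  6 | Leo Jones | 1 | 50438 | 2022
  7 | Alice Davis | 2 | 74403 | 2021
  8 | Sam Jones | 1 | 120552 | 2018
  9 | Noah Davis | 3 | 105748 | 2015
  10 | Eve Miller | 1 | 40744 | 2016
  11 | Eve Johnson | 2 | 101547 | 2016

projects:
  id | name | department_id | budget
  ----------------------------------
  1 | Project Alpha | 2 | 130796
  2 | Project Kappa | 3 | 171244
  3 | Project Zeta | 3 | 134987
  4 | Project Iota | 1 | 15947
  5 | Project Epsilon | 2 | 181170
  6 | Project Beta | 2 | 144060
SELECT p.name, COUNT(*) AS n FROM projects c JOIN departments p ON c.department_id = p.id GROUP BY p.id, p.name

Execution result:
name | n
Sales | 1
Research | 3
Marketing | 2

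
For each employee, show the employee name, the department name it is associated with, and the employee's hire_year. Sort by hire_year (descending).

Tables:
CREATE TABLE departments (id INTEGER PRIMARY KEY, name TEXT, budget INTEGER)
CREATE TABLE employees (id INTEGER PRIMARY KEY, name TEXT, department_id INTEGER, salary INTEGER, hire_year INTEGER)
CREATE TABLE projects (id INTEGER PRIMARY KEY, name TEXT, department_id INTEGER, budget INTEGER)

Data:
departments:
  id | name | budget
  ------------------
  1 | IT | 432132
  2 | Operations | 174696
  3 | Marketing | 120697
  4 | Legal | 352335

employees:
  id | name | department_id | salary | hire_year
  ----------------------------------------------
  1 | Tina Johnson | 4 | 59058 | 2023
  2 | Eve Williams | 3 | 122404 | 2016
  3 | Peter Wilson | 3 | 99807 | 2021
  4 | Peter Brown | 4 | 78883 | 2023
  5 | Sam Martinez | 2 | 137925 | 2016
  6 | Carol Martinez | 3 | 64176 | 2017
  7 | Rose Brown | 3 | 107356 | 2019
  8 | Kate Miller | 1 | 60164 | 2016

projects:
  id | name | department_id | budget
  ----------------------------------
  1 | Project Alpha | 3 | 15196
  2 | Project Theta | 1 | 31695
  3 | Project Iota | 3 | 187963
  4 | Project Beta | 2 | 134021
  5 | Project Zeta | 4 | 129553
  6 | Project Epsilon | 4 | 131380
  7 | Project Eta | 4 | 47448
SELECT c.name, p.name AS department, c.hire_year FROM employees c JOIN departments p ON c.department_id = p.id ORDER BY c.hire_year DESC

Execution result:
name | department | hire_year
Tina Johnson | Legal | 2023
Peter Brown | Legal | 2023
Peter Wilson | Marketing | 2021
Rose Brown | Marketing | 2019
Carol Martinez | Marketing | 2017
Eve Williams | Marketing | 2016
Sam Martinez | Operations | 2016
Kate Miller | IT | 2016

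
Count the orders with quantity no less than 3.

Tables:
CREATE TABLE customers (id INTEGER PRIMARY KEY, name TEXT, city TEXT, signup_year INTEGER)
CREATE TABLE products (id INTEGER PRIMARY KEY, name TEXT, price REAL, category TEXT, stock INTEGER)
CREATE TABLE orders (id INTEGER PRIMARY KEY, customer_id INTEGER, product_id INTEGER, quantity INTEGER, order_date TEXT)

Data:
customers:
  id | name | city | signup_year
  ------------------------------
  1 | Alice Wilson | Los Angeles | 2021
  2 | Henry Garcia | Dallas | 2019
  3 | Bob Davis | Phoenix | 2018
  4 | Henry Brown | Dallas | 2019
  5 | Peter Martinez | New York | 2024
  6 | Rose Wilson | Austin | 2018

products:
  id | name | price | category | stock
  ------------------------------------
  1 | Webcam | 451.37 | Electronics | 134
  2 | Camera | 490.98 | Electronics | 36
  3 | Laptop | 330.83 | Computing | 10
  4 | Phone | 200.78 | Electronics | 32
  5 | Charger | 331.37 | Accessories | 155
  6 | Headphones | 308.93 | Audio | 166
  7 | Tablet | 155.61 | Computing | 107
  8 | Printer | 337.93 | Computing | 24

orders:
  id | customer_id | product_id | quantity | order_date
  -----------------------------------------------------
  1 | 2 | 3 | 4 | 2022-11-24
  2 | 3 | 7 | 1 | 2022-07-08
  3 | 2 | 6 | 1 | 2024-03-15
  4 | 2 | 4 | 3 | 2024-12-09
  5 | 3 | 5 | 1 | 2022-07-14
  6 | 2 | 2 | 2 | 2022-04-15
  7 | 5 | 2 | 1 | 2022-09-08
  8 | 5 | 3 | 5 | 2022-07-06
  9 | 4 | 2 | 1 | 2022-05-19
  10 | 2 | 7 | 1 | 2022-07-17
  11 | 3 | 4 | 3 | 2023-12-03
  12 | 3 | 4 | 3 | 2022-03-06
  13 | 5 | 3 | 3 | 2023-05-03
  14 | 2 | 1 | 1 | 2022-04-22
SELECT COUNT(*) FROM orders WHERE quantity >= 3

Execution result:
6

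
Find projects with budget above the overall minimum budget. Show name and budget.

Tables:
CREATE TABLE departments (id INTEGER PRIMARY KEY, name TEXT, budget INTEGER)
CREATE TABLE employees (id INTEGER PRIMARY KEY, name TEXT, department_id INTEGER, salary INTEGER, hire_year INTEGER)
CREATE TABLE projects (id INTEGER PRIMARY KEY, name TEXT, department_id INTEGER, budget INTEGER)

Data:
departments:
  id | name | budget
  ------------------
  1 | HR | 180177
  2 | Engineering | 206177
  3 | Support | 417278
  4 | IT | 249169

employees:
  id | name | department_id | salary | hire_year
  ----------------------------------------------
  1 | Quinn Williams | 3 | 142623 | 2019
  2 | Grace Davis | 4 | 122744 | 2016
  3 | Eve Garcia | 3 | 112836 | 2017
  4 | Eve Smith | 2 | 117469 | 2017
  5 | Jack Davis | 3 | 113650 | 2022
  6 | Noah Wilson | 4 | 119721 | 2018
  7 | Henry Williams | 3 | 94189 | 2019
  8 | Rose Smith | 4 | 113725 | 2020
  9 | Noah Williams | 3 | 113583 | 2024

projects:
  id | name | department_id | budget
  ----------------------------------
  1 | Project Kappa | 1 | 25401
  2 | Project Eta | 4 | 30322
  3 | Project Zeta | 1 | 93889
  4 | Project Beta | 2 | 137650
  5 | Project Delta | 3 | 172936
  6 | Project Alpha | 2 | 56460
SELECT name, budget FROM projects WHERE budget > (SELECT MIN(budget) FROM projects)

Execution result:
name | budget
Project Eta | 30322
Project Zeta | 93889
Project Beta | 137650
Project Delta | 172936
Project Alpha | 56460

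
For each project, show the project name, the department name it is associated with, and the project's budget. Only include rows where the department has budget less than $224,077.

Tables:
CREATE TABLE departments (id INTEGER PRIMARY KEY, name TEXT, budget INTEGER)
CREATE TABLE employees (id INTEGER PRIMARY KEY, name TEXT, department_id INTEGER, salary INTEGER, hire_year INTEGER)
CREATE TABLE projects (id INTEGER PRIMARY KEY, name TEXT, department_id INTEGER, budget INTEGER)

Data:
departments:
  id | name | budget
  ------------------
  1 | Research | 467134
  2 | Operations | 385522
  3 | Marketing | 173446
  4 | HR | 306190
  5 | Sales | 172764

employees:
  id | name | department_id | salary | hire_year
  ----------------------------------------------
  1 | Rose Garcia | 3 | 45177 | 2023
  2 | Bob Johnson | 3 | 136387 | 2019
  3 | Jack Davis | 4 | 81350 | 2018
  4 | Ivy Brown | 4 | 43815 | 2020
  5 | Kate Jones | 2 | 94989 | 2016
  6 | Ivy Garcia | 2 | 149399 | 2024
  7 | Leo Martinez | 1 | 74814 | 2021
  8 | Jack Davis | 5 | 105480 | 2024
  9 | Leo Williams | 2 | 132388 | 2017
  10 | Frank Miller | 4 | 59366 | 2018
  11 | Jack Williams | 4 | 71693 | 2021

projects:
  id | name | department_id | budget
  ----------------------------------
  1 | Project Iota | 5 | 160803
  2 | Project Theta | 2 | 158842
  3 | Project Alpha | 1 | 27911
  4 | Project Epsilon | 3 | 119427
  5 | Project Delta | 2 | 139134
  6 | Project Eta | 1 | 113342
SELECT c.name, p.name AS department, c.budget FROM projects c JOIN departments p ON c.department_id = p.id WHERE p.budget < 224077

Execution result:
name | department | budget
Project Iota | Sales | 160803
Project Epsilon | Marketing | 119427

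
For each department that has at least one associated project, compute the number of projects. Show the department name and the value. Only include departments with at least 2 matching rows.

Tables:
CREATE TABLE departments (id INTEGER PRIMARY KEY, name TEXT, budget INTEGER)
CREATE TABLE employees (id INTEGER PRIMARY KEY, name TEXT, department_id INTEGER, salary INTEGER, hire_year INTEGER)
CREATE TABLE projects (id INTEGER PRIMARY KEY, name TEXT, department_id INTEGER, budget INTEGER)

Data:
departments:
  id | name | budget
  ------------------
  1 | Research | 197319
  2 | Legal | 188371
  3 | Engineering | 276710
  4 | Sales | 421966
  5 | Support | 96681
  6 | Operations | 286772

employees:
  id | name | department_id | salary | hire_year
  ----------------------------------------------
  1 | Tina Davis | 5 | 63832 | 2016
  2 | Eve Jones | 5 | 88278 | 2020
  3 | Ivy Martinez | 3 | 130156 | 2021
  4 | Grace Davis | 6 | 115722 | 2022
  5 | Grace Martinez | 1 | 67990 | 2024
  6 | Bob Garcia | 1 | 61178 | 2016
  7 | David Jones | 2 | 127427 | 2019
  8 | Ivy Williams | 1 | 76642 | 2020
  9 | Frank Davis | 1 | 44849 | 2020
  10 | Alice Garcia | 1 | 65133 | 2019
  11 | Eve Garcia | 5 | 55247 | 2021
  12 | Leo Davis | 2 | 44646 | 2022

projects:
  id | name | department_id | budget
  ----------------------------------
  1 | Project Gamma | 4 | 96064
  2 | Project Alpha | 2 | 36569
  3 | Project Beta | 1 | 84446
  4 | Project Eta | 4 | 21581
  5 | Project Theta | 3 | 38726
SELECT p.name, COUNT(*) AS n FROM projects c JOIN departments p ON c.department_id = p.id GROUP BY p.id, p.name HAVING COUNT(*) >= 2

Execution result:
name | n
Sales | 2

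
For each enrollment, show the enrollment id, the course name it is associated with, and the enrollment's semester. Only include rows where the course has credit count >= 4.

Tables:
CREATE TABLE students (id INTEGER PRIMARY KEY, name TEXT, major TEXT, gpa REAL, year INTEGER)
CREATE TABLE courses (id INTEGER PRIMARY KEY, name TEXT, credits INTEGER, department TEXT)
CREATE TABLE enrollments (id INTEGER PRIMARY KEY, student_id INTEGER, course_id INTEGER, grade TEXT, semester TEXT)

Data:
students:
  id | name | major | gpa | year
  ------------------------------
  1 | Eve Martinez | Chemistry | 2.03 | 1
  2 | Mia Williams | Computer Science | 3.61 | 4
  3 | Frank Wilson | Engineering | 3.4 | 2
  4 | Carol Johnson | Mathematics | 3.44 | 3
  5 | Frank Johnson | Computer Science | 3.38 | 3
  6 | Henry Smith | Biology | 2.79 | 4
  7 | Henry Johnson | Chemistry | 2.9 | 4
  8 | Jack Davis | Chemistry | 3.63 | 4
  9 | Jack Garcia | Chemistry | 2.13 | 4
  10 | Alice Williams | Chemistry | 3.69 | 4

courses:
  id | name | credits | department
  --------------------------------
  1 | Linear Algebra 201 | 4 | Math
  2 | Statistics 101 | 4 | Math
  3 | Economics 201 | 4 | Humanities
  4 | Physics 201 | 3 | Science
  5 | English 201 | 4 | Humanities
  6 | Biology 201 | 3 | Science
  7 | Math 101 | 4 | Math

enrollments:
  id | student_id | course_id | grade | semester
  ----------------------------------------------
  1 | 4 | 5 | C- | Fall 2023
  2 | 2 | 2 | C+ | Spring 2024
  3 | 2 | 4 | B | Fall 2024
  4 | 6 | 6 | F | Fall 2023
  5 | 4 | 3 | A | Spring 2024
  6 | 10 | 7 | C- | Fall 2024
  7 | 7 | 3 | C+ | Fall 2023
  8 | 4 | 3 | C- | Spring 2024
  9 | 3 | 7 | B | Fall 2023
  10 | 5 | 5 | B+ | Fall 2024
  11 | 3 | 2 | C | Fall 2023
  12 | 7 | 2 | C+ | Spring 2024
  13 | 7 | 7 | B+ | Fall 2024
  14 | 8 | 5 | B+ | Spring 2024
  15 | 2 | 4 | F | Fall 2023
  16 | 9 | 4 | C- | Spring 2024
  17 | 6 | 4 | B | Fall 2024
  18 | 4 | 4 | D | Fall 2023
SELECT c.id, p.name AS course, c.semester FROM enrollments c JOIN courses p ON c.course_id = p.id WHERE p.credits >= 4

Execution result:
id | course | semester
1 | English 201 | Fall 2023
2 | Statistics 101 | Spring 2024
5 | Economics 201 | Spring 2024
6 | Math 101 | Fall 2024
7 | Economics 201 | Fall 2023
8 | Economics 201 | Spring 2024
9 | Math 101 | Fall 2023
10 | English 201 | Fall 2024
11 | Statistics 101 | Fall 2023
12 | Statistics 101 | Spring 2024
13 | Math 101 | Fall 2024
14 | English 201 | Spring 2024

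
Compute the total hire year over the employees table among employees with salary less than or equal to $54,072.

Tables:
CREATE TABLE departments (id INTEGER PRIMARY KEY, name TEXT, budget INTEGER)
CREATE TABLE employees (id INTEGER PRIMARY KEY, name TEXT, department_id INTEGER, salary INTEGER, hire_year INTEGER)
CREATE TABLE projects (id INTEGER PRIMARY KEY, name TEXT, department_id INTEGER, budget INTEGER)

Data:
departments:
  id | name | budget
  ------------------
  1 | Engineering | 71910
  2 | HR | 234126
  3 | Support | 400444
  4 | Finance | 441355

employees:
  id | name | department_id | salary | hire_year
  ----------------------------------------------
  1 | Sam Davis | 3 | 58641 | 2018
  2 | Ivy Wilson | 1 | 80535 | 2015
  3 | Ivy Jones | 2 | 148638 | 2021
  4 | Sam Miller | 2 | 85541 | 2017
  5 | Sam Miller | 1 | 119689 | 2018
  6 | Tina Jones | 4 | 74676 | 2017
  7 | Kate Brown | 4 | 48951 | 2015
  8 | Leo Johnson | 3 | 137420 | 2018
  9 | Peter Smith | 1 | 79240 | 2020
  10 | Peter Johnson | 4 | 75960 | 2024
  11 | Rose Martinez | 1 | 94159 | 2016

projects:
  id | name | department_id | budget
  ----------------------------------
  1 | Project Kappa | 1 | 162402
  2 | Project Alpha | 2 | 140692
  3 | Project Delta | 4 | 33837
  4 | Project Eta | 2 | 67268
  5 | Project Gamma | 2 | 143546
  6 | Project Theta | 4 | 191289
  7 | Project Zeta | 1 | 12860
SELECT SUM(hire_year) FROM employees WHERE salary <= 54072

Execution result:
2015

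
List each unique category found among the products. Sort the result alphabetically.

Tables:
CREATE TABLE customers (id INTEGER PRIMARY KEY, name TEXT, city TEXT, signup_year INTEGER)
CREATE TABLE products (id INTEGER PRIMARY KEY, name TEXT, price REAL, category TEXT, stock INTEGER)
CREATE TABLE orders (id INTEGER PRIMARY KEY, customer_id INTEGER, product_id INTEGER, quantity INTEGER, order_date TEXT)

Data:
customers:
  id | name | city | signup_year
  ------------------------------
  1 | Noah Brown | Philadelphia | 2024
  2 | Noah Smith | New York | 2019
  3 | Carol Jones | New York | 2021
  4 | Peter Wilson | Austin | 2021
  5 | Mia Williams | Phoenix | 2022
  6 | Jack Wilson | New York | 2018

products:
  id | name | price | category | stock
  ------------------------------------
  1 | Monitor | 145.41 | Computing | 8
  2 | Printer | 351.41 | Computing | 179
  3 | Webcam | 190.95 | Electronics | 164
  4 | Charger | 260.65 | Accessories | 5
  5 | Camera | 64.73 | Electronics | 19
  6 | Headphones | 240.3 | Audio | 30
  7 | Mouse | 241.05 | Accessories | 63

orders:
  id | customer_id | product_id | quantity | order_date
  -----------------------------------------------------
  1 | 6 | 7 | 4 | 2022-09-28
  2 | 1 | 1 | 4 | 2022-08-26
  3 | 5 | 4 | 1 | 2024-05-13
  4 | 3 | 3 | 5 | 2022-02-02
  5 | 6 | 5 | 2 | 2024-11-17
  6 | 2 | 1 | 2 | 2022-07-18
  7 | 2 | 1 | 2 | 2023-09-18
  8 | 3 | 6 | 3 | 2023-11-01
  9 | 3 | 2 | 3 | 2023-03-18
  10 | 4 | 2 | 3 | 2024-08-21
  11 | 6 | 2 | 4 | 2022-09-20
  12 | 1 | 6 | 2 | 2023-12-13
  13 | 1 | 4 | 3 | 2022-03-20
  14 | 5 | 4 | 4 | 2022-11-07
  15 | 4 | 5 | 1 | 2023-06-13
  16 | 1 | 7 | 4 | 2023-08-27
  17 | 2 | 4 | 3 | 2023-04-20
SELECT DISTINCT category FROM products ORDER BY category

Execution result:
category
Accessories
Audio
Computing
Electronics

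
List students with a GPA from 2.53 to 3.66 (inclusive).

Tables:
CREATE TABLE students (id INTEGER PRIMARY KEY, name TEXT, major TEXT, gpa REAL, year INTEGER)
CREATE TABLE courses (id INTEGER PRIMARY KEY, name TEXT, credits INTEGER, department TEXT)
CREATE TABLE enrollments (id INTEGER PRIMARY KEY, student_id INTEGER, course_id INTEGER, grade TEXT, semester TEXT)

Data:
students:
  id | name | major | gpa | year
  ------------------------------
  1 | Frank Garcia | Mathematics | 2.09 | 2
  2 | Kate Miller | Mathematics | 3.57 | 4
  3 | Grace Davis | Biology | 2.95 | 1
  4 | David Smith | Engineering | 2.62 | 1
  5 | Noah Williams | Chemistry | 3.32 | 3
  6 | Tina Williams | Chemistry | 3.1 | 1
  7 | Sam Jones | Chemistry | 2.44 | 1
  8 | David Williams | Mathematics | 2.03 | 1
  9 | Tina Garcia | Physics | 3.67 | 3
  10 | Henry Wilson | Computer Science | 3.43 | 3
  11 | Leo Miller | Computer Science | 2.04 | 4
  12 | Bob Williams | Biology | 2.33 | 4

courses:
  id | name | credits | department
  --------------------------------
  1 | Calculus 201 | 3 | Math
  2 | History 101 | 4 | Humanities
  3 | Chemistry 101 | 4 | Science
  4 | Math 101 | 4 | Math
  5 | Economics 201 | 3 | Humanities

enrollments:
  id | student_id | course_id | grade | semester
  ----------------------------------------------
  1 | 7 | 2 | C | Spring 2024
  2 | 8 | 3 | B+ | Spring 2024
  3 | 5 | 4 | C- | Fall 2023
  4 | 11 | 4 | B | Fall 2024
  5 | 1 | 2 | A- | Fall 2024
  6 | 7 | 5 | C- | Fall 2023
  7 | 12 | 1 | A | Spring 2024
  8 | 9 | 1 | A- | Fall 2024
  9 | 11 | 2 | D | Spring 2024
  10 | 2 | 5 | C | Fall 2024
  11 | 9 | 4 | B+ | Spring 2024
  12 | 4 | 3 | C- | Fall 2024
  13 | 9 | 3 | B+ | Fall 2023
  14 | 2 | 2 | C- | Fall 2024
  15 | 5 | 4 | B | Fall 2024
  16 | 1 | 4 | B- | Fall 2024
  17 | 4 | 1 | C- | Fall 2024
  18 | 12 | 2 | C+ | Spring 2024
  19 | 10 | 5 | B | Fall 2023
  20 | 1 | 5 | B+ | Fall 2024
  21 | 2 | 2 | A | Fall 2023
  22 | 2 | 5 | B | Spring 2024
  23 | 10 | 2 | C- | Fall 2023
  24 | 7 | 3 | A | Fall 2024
SELECT name, gpa FROM students WHERE gpa BETWEEN 2.53 AND 3.66

Execution result:
name | gpa
Kate Miller | 3.57
Grace Davis | 2.95
David Smith | 2.62
Noah Williams | 3.32
Tina Williams | 3.10
Henry Wilson | 3.43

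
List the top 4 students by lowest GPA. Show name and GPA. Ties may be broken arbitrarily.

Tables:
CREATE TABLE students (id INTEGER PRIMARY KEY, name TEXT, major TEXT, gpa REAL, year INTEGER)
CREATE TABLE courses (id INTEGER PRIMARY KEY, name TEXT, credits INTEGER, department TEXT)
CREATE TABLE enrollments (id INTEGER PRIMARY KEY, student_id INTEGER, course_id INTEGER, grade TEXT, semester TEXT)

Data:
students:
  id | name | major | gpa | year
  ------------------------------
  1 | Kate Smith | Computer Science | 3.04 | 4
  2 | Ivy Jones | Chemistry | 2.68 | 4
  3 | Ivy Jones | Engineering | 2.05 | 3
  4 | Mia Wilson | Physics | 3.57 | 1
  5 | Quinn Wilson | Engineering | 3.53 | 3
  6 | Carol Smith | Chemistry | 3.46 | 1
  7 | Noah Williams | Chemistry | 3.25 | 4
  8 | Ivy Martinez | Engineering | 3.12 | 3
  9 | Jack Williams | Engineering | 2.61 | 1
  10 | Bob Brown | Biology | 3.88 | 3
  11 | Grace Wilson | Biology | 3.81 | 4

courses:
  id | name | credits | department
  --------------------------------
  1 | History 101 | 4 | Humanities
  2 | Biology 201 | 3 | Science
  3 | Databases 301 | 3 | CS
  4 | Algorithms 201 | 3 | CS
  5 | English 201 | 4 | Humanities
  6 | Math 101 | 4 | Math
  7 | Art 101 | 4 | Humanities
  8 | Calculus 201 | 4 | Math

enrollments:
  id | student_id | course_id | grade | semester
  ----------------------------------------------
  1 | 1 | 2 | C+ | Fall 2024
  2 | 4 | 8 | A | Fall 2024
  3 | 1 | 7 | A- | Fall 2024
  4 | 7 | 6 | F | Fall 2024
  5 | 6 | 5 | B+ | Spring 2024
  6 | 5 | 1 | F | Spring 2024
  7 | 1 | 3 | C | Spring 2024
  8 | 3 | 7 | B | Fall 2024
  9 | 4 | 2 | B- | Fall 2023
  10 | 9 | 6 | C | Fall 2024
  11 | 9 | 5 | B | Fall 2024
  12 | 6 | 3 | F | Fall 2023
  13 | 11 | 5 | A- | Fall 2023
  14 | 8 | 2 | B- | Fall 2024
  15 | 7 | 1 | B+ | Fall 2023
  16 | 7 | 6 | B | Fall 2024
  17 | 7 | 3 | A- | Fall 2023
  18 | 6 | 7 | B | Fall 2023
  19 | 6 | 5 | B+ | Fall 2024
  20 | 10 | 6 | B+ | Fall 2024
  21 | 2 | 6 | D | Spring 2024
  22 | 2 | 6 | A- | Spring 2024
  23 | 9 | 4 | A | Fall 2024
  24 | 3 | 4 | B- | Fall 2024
SELECT name, gpa FROM students ORDER BY gpa ASC LIMIT 4

Execution result:
name | gpa
Ivy Jones | 2.05
Jack Williams | 2.61
Ivy Jones | 2.68
Kate Smith | 3.04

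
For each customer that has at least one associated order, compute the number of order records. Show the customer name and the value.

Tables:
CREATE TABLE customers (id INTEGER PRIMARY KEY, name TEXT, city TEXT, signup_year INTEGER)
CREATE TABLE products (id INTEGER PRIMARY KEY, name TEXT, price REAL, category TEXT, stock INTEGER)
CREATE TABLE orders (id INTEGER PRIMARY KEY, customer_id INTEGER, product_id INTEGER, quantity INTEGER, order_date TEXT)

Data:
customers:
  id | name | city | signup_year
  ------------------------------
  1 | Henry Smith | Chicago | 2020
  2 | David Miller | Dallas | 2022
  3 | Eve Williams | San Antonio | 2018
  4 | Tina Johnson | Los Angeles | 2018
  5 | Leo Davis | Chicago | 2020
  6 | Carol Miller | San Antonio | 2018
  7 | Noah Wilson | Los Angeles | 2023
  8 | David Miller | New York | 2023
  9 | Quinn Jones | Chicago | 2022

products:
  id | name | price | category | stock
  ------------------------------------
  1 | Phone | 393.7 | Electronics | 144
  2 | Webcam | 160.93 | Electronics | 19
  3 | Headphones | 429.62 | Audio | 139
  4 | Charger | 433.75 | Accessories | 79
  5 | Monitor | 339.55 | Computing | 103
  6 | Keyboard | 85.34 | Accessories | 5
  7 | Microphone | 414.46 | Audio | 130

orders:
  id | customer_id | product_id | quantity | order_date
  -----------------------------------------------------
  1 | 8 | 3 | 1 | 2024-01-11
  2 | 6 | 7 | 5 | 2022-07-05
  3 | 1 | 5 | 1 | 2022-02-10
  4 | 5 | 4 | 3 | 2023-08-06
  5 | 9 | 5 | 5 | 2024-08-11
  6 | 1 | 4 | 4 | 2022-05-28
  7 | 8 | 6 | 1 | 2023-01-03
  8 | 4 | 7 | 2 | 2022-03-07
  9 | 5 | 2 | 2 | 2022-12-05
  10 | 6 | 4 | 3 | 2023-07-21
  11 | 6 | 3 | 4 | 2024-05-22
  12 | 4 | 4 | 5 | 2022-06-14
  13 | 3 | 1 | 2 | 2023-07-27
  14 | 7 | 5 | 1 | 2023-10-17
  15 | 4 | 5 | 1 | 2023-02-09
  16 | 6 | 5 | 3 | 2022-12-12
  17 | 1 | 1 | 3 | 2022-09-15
SELECT p.name, COUNT(*) AS n FROM orders c JOIN customers p ON c.customer_id = p.id GROUP BY p.id, p.name

Execution result:
name | n
Henry Smith | 3
Eve Williams | 1
Tina Johnson | 3
Leo Davis | 2
Carol Miller | 4
Noah Wilson | 1
David Miller | 2
Quinn Jones | 1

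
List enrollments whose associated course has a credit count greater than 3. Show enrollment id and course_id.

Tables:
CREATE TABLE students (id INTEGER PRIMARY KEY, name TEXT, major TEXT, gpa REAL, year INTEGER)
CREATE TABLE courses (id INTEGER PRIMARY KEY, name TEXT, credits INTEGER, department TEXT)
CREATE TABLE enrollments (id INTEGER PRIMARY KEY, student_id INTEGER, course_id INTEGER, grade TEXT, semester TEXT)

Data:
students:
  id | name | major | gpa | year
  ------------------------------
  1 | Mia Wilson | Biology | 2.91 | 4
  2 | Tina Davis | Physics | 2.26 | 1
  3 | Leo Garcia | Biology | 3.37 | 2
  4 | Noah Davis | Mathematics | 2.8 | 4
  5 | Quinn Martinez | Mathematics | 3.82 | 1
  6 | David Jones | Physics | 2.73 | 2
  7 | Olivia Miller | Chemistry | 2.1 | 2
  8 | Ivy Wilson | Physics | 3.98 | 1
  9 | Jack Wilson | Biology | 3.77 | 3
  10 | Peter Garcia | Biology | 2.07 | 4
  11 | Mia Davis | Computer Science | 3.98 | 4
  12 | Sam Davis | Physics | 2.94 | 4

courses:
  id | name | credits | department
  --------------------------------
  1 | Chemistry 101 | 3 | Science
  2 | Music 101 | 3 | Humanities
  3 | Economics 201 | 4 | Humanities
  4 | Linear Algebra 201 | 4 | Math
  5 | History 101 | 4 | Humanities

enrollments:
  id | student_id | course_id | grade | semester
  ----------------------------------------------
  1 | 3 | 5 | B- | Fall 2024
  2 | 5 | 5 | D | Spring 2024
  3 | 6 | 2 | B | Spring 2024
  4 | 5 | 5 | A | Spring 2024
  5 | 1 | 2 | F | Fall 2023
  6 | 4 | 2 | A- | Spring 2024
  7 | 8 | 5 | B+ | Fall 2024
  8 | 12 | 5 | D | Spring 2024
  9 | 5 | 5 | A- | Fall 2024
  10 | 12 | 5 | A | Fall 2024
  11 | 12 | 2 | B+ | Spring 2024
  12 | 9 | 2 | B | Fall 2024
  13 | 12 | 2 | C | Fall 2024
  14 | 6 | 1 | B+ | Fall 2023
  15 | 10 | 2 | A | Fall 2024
SELECT id, course_id FROM enrollments WHERE course_id IN (SELECT id FROM courses WHERE credits > 3)

Execution result:
id | course_id
1 | 5
2 | 5
4 | 5
7 | 5
8 | 5
9 | 5
10 | 5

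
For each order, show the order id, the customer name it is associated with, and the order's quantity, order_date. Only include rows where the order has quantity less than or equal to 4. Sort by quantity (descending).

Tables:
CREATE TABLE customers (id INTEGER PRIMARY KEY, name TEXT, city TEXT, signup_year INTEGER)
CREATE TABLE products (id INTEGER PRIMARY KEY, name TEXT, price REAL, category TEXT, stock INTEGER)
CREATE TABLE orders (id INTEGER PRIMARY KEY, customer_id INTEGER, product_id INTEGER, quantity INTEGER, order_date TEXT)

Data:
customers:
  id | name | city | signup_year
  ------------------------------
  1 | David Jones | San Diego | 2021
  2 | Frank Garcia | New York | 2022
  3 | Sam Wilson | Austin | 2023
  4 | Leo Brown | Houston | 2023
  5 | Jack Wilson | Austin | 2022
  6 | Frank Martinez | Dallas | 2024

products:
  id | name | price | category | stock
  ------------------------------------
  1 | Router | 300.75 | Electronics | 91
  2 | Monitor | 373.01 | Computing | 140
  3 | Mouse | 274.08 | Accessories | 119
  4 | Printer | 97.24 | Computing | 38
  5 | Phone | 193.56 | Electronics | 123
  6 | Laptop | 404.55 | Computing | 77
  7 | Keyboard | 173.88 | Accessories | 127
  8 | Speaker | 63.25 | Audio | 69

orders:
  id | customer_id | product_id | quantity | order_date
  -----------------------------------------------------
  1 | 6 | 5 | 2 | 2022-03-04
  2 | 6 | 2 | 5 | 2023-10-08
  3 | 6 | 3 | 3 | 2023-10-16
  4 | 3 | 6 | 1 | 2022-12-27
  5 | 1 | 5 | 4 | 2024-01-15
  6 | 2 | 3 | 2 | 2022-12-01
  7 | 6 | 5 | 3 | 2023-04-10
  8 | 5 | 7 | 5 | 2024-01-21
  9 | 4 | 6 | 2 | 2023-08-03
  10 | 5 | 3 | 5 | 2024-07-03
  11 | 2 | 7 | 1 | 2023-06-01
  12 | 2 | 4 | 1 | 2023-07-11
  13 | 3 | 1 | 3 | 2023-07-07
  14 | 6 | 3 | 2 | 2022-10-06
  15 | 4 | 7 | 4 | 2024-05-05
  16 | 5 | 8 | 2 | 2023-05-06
SELECT c.id, p.name AS customer, c.quantity, c.order_date FROM orders c JOIN customers p ON c.customer_id = p.id WHERE c.quantity <= 4 ORDER BY c.quantity DESC

Execution result:
id | customer | quantity | order_date
5 | David Jones | 4 | 2024-01-15
15 | Leo Brown | 4 | 2024-05-05
3 | Frank Martinez | 3 | 2023-10-16
7 | Frank Martinez | 3 | 2023-04-10
13 | Sam Wilson | 3 | 2023-07-07
1 | Frank Martinez | 2 | 2022-03-04
6 | Frank Garcia | 2 | 2022-12-01
9 | Leo Brown | 2 | 2023-08-03
14 | Frank Martinez | 2 | 2022-10-06
16 | Jack Wilson | 2 | 2023-05-06
4 | Sam Wilson | 1 | 2022-12-27
11 | Frank Garcia | 1 | 2023-06-01
12 | Frank Garcia | 1 | 2023-07-11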